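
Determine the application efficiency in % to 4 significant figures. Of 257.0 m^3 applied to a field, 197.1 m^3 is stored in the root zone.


Approach: apply the application efficiency ratio, Ea = (stored/applied)*100.
Ea = (197.1/257.0)*100 = 76.69 %
Therefore the application efficiency = 76.69 %.


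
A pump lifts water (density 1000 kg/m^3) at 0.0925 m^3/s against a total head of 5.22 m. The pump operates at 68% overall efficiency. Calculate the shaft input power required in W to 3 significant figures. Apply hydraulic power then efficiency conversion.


Approach: apply hydraulic power then efficiency conversion, P = rho*g*Q*H; P_in = P/eta.
Step 1 — hydraulic power (P = rho*g*Q*H):
  P = 1000 * 9.81 * 0.0925 * 5.22 = 4736.8 W
Step 2 — input power: P_in = P/eta = 4736.8 / 0.68 = 6970 W
Therefore the shaft input power required = 6970 W.


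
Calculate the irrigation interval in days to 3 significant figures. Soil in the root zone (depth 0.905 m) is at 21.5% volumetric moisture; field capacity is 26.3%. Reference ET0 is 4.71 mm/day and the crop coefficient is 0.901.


Approach: apply soil-water budget scheduling, SMD = (FC-theta)/100*depth*1000; ETc = ET0*Kc; interval = SMD/ETc.
Step 1 — soil moisture deficit:
  SMD = (26.3 - 21.5)/100 * 0.905 * 1000 = 43.440 mm
Step 2 — daily crop ET (ETc = ET0*Kc):
  ETc = 4.71 * 0.901 = 4.2437 mm/day
Step 3 — irrigation interval (SMD/ETc):
  interval = 43.440 / 4.2437 = 10.2 days
Therefore the irrigation interval = 10.2 days.


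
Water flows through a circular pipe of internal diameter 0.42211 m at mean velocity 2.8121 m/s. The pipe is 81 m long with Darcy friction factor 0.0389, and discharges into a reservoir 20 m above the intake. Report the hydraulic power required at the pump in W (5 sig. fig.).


Approach: apply continuity + Darcy-Weisbach + hydraulic power, Q = A*v; hf = f*(L/D)*(v^2/(2g)); H = static + hf; P = rho*g*Q*H.
Step 1 — flow rate (continuity, Q = A*v):
  A = pi*(0.42211/2)^2 = 0.1399398 m^2
  Q = 0.1399398 * 2.8121 = 0.3935246 m^3/s
Step 2 — friction head loss (Darcy-Weisbach):
  hf = 0.0389 * (81/0.42211) * (2.8121^2 / (2*9.81))
  hf = 3.008649 m
Step 3 — total head: H = 20 + 3.008649 = 23.00865 m
Step 4 — hydraulic power (P = rho*g*Q*H):
  P = 1000 * 9.81 * 0.3935246 * 23.00865 = 88824 W
Therefore the hydraulic power required at the pump = 88824 W.


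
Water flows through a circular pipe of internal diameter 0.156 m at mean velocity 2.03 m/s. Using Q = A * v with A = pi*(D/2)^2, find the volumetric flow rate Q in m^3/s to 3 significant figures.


A = pi*(0.156/2)^2 = 0.019113 m^2
Q = 0.019113 * 2.03 = 0.0388 m^3/s
Therefore the volumetric flow rate Q = 0.0388 m^3/s.


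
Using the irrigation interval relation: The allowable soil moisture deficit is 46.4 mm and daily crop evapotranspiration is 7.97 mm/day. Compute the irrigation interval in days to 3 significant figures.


Approach: apply the irrigation interval relation, interval = SMD / ETc.
interval = 46.4 / 7.97 = 5.82 days
Therefore the irrigation interval = 5.82 days.


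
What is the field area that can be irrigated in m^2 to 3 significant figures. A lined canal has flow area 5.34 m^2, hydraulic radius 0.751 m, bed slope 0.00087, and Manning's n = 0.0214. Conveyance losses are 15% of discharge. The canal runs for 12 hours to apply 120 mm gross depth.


Approach: apply Manning's equation with a conveyance and depth budget, Q = (1/n)*A*R^(2/3)*S^(1/2); Q_field = Q*(1-loss); Area = Q_field*t/(d/1000).
Step 1 — canal discharge (Manning's equation):
  Q = (1/0.0214) * 5.34 * 0.751^(2/3) * 0.00087^(1/2) = 6.0811 m^3/s
Step 2 — delivered flow: Q_field = 6.0811*(1 - 15/100) = 5.1689 m^3/s
Step 3 — volume delivered: V = 5.1689 * 12*3600 = 223300 m^3
Step 4 — area served: A = V / (depth/1000) = 223300 / 0.12 = 1860000 m^2
Therefore the field area that can be irrigated = 1860000 m^2.


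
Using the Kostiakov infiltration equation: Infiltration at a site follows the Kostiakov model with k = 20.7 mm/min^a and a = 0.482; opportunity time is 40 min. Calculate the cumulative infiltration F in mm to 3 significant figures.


Approach: apply the Kostiakov infiltration equation, F = k*t^a.
F = 20.7 * 40^0.482 = 123 mm
Therefore the cumulative infiltration F = 123 mm.


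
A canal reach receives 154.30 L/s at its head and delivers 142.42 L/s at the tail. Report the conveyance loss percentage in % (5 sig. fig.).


Approach: apply the conveyance loss ratio, loss% = ((Q_head - Q_tail)/Q_head)*100.
loss = ((154.30 - 142.42)/154.30)*100 = 7.6993 %
Therefore the conveyance loss percentage = 7.6993 %.


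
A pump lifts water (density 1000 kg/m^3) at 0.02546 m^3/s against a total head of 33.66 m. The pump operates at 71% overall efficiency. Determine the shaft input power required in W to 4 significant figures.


Approach: apply hydraulic power then efficiency conversion, P = rho*g*Q*H; P_in = P/eta.
Step 1 — hydraulic power (P = rho*g*Q*H):
  P = 1000 * 9.81 * 0.02546 * 33.66 = 8407.01 W
Step 2 — input power: P_in = P/eta = 8407.01 / 0.71 = 11840 W
Therefore the shaft input power required = 11840 W.


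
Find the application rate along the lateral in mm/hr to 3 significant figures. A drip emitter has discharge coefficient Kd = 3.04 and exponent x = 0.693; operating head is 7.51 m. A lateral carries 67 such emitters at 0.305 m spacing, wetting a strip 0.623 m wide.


Approach: apply the emitter equation with a lateral mass balance, q = Kd*h^x; Q = n*q; rate = Q/(n*spacing*width).
Step 1 — single emitter flow (q = Kd*h^x):
  q = 3.04 * 7.51^0.693 = 12.294 L/hr
Step 2 — total lateral flow: Q = 67 * 12.294 = 823.70 L/hr
Step 3 — wetted area: A = 67 * 0.305 * 0.623 = 12.731 m^2
Step 4 — application rate: Q/A = 823.70/12.731 = 64.7 mm/hr
Therefore the application rate along the lateral = 64.7 mm/hr.


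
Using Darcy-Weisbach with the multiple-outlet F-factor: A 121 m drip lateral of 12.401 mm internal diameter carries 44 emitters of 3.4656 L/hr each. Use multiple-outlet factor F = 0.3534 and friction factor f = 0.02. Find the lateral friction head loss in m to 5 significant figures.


Approach: apply Darcy-Weisbach with the multiple-outlet F-factor, Q = n*q/(3600*1000) m^3/s; v = Q/A; hf = F*f*(L/D)*(v^2/(2g)).
Q = 44*3.4656/(3600*1000) = 4.235733e-05 m^3/s
A = pi*(12.401e-3/2)^2 = 1.207823e-04 m^2, so v = Q/A = 0.3506916 m/s
hf = 0.3534*0.02*(121/0.012401)*(0.3506916^2/(2*9.81)) = 0.43229 m
Therefore the lateral friction head loss = 0.43229 m.


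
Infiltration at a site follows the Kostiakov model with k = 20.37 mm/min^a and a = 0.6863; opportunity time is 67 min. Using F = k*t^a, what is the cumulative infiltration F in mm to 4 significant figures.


F = 20.37 * 67^0.6863 = 364.9 mm
Therefore the cumulative infiltration F = 364.9 mm.


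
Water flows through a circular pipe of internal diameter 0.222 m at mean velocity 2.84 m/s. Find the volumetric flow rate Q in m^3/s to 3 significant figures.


Approach: apply the continuity equation for pipe flow, Q = A * v with A = pi*(D/2)^2.
A = pi*(0.222/2)^2 = 0.038708 m^2
Q = 0.038708 * 2.84 = 0.110 m^3/s
Therefore the volumetric flow rate Q = 0.110 m^3/s.


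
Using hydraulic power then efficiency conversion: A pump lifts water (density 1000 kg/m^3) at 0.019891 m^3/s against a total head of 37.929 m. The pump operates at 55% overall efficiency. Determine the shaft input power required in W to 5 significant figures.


Approach: apply hydraulic power then efficiency conversion, P = rho*g*Q*H; P_in = P/eta.
Step 1 — hydraulic power (P = rho*g*Q*H):
  P = 1000 * 9.81 * 0.019891 * 37.929 = 7401.113 W
Step 2 — input power: P_in = P/eta = 7401.113 / 0.55 = 13457 W
Therefore the shaft input power required = 13457 W.


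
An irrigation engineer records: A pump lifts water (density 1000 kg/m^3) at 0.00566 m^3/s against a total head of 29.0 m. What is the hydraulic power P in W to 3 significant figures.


Approach: apply the hydraulic power relation, P = rho*g*Q*H.
P = 1000 * 9.81 * 0.00566 * 29.0 = 1610 W
Therefore the hydraulic power P = 1610 W.


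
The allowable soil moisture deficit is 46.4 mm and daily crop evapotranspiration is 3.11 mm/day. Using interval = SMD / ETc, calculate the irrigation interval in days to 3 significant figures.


interval = 46.4 / 3.11 = 14.9 days
Therefore the irrigation interval = 14.9 days.


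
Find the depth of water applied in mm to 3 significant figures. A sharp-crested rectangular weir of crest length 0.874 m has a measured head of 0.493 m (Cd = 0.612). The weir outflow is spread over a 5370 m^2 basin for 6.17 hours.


Approach: apply the rectangular weir equation with a volume-to-depth conversion, Q = (2/3)*Cd*L*sqrt(2g)*H^1.5; d = Q*t/A * 1000.
Step 1 — weir discharge:
  Q = (2/3)*0.612*0.874*sqrt(2*9.81)*0.493^1.5 = 0.54675 m^3/s
Step 2 — volume: V = 0.54675 * 6.17*3600 = 12144 m^3
Step 3 — depth: d = V/A * 1000 = 12144/5370 * 1000 = 2260 mm
Therefore the depth of water applied = 2260 mm.


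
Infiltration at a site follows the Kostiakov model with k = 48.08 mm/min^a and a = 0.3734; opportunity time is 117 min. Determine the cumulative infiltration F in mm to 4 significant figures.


Approach: apply the Kostiakov infiltration equation, F = k*t^a.
F = 48.08 * 117^0.3734 = 284.6 mm
Therefore the cumulative infiltration F = 284.6 mm.


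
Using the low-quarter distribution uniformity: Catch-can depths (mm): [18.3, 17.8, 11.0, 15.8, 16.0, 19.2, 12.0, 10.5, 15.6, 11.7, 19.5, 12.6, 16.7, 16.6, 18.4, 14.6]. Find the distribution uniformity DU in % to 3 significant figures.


Approach: apply the low-quarter distribution uniformity, DU = (mean of lowest quarter of readings / overall mean)*100.
sorted lowest 4 of 16: [10.5, 11.0, 11.7, 12.0] -> mean = 11.300 mm
overall mean = 15.394 mm
DU = (11.300/15.394)*100 = 73.4 %
Therefore the distribution uniformity DU = 73.4 %.


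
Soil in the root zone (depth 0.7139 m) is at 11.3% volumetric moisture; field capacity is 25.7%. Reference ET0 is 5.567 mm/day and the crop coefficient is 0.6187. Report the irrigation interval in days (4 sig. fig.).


Approach: apply soil-water budget scheduling, SMD = (FC-theta)/100*depth*1000; ETc = ET0*Kc; interval = SMD/ETc.
Step 1 — soil moisture deficit:
  SMD = (25.7 - 11.3)/100 * 0.7139 * 1000 = 102.802 mm
Step 2 — daily crop ET (ETc = ET0*Kc):
  ETc = 5.567 * 0.6187 = 3.44430 mm/day
Step 3 — irrigation interval (SMD/ETc):
  interval = 102.802 / 3.44430 = 29.85 days
Therefore the irrigation interval = 29.85 days.


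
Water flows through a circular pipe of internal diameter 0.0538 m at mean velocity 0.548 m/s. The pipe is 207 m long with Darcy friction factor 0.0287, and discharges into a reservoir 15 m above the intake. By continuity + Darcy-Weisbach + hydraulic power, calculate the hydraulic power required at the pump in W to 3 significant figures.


Approach: apply continuity + Darcy-Weisbach + hydraulic power, Q = A*v; hf = f*(L/D)*(v^2/(2g)); H = static + hf; P = rho*g*Q*H.
Step 1 — flow rate (continuity, Q = A*v):
  A = pi*(0.0538/2)^2 = 0.0022733 m^2
  Q = 0.0022733 * 0.548 = 0.0012458 m^3/s
Step 2 — friction head loss (Darcy-Weisbach):
  hf = 0.0287 * (207/0.0538) * (0.548^2 / (2*9.81))
  hf = 1.6902 m
Step 3 — total head: H = 15 + 1.6902 = 16.690 m
Step 4 — hydraulic power (P = rho*g*Q*H):
  P = 1000 * 9.81 * 0.0012458 * 16.690 = 204 W
Therefore the hydraulic power required at the pump = 204 W.


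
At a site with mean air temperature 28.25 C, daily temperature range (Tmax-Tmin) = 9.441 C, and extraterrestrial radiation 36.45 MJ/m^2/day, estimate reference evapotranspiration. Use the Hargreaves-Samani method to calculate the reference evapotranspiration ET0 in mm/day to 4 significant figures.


Approach: apply the Hargreaves-Samani method, ET0 = 0.0023*(Tmean+17.8)*sqrt(Tmax-Tmin)*0.408*Ra.
ET0 = 0.0023*(28.25+17.8)*sqrt(9.441)*0.408*36.45 = 4.840 mm/day
Therefore the reference evapotranspiration ET0 = 4.840 mm/day.


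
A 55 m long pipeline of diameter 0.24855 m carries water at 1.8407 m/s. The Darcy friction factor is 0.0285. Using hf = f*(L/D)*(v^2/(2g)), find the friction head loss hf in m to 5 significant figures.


hf = 0.0285 * (55/0.24855) * (1.8407^2 / (2*9.81))
hf = 1.0891 m
Therefore the friction head loss hf = 1.0891 m.


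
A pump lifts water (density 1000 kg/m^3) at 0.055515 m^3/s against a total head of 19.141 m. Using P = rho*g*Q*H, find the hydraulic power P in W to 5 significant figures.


P = 1000 * 9.81 * 0.055515 * 19.141 = 10424 W
Therefore the hydraulic power P = 10424 W.


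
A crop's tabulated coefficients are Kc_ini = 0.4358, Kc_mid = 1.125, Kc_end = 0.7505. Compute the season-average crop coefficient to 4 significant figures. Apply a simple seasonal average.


Approach: apply a simple seasonal average, Kc_avg = (Kc_ini + Kc_mid + Kc_end)/3.
Kc_avg = (0.4358 + 1.125 + 0.7505)/3 = 0.7704
Therefore the season-average crop coefficient = 0.7704.


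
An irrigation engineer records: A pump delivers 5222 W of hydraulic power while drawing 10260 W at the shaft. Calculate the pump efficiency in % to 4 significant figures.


Approach: apply the efficiency ratio, eta = (P_out/P_in)*100.
eta = (5222 / 10260) * 100 = 50.90 %
Therefore the pump efficiency = 50.90 %.


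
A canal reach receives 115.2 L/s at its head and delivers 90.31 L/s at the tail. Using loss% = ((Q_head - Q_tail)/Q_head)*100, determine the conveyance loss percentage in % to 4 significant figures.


loss = ((115.2 - 90.31)/115.2)*100 = 21.61 %
Therefore the conveyance loss percentage = 21.61 %.


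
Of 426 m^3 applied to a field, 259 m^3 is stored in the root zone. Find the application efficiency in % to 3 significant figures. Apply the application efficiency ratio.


Approach: apply the application efficiency ratio, Ea = (stored/applied)*100.
Ea = (259/426)*100 = 60.8 %
Therefore the application efficiency = 60.8 %.


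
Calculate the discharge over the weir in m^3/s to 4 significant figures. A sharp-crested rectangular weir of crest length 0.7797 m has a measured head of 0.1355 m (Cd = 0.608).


Approach: apply the rectangular weir equation, Q = (2/3)*Cd*L*sqrt(2g)*H^1.5.
Q = (2/3)*0.608*0.7797*sqrt(2*9.81)*0.1355^1.5 = 0.06982 m^3/s
Therefore the discharge over the weir = 0.06982 m^3/s.


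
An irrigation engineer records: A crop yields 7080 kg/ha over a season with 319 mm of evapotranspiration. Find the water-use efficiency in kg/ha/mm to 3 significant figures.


Approach: apply the water-use efficiency ratio, WUE = yield/ET.
WUE = 7080 / 319 = 22.2 kg/ha/mm
Therefore the water-use efficiency = 22.2 kg/ha/mm.


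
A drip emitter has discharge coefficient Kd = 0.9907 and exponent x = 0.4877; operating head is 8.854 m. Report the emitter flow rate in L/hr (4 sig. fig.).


Approach: apply the emitter characteristic equation, q = Kd * h^x.
q = 0.9907 * 8.854^0.4877 = 2.870 L/hr
Therefore the emitter flow rate = 2.870 L/hr.


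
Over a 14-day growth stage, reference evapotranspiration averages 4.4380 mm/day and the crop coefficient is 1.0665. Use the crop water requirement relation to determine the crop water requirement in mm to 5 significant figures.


Approach: apply the crop water requirement relation, CWR = ET0 * Kc * days.
CWR = 4.4380 * 1.0665 * 14 = 66.264 mm
Therefore the crop water requirement = 66.264 mm.


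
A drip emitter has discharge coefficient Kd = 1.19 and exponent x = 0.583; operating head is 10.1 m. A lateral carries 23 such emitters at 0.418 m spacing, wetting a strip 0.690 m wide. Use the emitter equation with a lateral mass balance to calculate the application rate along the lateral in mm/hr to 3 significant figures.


Approach: apply the emitter equation with a lateral mass balance, q = Kd*h^x; Q = n*q; rate = Q/(n*spacing*width).
Step 1 — single emitter flow (q = Kd*h^x):
  q = 1.19 * 10.1^0.583 = 4.5821 L/hr
Step 2 — total lateral flow: Q = 23 * 4.5821 = 105.39 L/hr
Step 3 — wetted area: A = 23 * 0.418 * 0.690 = 6.6337 m^2
Step 4 — application rate: Q/A = 105.39/6.6337 = 15.9 mm/hr
Therefore the application rate along the lateral = 15.9 mm/hr.


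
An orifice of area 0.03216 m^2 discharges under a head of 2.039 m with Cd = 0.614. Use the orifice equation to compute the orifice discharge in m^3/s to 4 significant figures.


Approach: apply the orifice equation, Q = Cd*A*sqrt(2*g*h).
Q = 0.614 * 0.03216 * sqrt(2*9.81*2.039) = 0.1249 m^3/s
Therefore the orifice discharge = 0.1249 m^3/s.


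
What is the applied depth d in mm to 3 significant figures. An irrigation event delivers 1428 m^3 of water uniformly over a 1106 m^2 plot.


Approach: apply depth from volume over area, d = (V/A)*1000.
d = (1428 / 1106) * 1000 = 1290 mm
Therefore the applied depth d = 1290 mm.


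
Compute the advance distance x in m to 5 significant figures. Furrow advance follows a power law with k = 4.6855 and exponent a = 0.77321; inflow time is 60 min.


Approach: apply the power-law advance function, x = k*t^a.
x = 4.6855 * 60^0.77321 = 111.08 m
Therefore the advance distance x = 111.08 m.


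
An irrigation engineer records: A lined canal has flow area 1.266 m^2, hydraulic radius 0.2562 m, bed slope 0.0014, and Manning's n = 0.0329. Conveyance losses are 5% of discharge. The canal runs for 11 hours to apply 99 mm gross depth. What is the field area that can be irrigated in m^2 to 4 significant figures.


Approach: apply Manning's equation with a conveyance and depth budget, Q = (1/n)*A*R^(2/3)*S^(1/2); Q_field = Q*(1-loss); Area = Q_field*t/(d/1000).
Step 1 — canal discharge (Manning's equation):
  Q = (1/0.0329) * 1.266 * 0.2562^(2/3) * 0.0014^(1/2) = 0.580793 m^3/s
Step 2 — delivered flow: Q_field = 0.580793*(1 - 5/100) = 0.551753 m^3/s
Step 3 — volume delivered: V = 0.551753 * 11*3600 = 21849.4 m^3
Step 4 — area served: A = V / (depth/1000) = 21849.4 / 0.099 = 220700 m^2
Therefore the field area that can be irrigated = 220700 m^2.


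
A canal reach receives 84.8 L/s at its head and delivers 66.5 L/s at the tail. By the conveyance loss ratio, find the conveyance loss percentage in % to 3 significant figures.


Approach: apply the conveyance loss ratio, loss% = ((Q_head - Q_tail)/Q_head)*100.
loss = ((84.8 - 66.5)/84.8)*100 = 21.6 %
Therefore the conveyance loss percentage = 21.6 %.


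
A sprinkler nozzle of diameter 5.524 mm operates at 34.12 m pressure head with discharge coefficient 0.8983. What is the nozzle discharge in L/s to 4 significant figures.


Approach: apply the orifice equation, Q = Cd*A*sqrt(2*g*h), A = pi*(d/2)^2.
A = pi*(5.524e-3/2)^2 = 2.39661e-05 m^2
Q = 0.8983 * 2.39661e-05 * sqrt(2*9.81*34.12) * 1000 = 0.5570 L/s
Therefore the nozzle discharge = 0.5570 L/s.


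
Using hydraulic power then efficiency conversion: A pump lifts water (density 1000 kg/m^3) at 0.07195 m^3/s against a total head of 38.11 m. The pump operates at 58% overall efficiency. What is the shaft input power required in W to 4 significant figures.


Approach: apply hydraulic power then efficiency conversion, P = rho*g*Q*H; P_in = P/eta.
Step 1 — hydraulic power (P = rho*g*Q*H):
  P = 1000 * 9.81 * 0.07195 * 38.11 = 26899.2 W
Step 2 — input power: P_in = P/eta = 26899.2 / 0.58 = 46380 W
Therefore the shaft input power required = 46380 W.


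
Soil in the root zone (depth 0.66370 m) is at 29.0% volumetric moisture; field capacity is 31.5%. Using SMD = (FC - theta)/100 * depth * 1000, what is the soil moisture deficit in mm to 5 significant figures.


SMD = (31.5 - 29.0)/100 * 0.66370 * 1000 = 16.593 mm
Therefore the soil moisture deficit = 16.593 mm.


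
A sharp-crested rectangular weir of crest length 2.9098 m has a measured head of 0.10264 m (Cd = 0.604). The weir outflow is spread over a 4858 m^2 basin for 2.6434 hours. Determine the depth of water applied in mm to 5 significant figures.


Approach: apply the rectangular weir equation with a volume-to-depth conversion, Q = (2/3)*Cd*L*sqrt(2g)*H^1.5; d = Q*t/A * 1000.
Step 1 — weir discharge:
  Q = (2/3)*0.604*2.9098*sqrt(2*9.81)*0.10264^1.5 = 0.1706606 m^3/s
Step 2 — volume: V = 0.1706606 * 2.6434*3600 = 1624.047 m^3
Step 3 — depth: d = V/A * 1000 = 1624.047/4858 * 1000 = 334.30 mm
Therefore the depth of water applied = 334.30 mm.


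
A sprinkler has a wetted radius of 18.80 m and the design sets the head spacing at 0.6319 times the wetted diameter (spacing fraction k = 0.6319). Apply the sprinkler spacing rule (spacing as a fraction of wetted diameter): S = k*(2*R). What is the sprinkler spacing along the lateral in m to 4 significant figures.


S = 0.6319 * (2 * 18.80) = 23.76 m
Therefore the sprinkler spacing along the lateral = 23.76 m.


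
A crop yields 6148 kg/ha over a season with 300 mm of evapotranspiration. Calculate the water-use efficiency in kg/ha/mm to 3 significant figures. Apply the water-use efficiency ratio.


Approach: apply the water-use efficiency ratio, WUE = yield/ET.
WUE = 6148 / 300 = 20.5 kg/ha/mm
Therefore the water-use efficiency = 20.5 kg/ha/mm.


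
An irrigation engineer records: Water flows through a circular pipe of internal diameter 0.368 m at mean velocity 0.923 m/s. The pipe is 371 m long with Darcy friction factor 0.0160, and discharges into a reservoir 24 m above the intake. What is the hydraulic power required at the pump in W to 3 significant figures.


Approach: apply continuity + Darcy-Weisbach + hydraulic power, Q = A*v; hf = f*(L/D)*(v^2/(2g)); H = static + hf; P = rho*g*Q*H.
Step 1 — flow rate (continuity, Q = A*v):
  A = pi*(0.368/2)^2 = 0.10636 m^2
  Q = 0.10636 * 0.923 = 0.098172 m^3/s
Step 2 — friction head loss (Darcy-Weisbach):
  hf = 0.0160 * (371/0.368) * (0.923^2 / (2*9.81))
  hf = 0.70041 m
Step 3 — total head: H = 24 + 0.70041 = 24.700 m
Step 4 — hydraulic power (P = rho*g*Q*H):
  P = 1000 * 9.81 * 0.098172 * 24.700 = 23800 W
Therefore the hydraulic power required at the pump = 23800 W.


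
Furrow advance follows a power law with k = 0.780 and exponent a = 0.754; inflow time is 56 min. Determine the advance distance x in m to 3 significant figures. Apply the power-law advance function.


Approach: apply the power-law advance function, x = k*t^a.
x = 0.780 * 56^0.754 = 16.2 m
Therefore the advance distance x = 16.2 m.


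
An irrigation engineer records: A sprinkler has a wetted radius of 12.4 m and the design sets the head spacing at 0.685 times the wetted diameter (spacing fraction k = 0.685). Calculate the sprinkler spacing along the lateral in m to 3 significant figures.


Approach: apply the sprinkler spacing rule (spacing as a fraction of wetted diameter), S = k*(2*R).
S = 0.685 * (2 * 12.4) = 17.0 m
Therefore the sprinkler spacing along the lateral = 17.0 m.


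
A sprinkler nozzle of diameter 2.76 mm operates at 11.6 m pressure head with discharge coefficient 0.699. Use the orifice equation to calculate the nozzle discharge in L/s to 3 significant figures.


Approach: apply the orifice equation, Q = Cd*A*sqrt(2*g*h), A = pi*(d/2)^2.
A = pi*(2.76e-3/2)^2 = 5.9828e-06 m^2
Q = 0.699 * 5.9828e-06 * sqrt(2*9.81*11.6) * 1000 = 0.0631 L/s
Therefore the nozzle discharge = 0.0631 L/s.


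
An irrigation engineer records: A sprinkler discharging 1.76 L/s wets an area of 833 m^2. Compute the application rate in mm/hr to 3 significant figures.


Approach: apply the application rate relation, rate = (Q/A)*3600.
rate = (1.76 / 833) * 3600 = 7.61 mm/hr
Therefore the application rate = 7.61 mm/hr.


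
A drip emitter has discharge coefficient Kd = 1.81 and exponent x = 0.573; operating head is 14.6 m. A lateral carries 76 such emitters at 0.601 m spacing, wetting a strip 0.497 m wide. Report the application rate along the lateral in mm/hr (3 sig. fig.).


Approach: apply the emitter equation with a lateral mass balance, q = Kd*h^x; Q = n*q; rate = Q/(n*spacing*width).
Step 1 — single emitter flow (q = Kd*h^x):
  q = 1.81 * 14.6^0.573 = 8.4111 L/hr
Step 2 — total lateral flow: Q = 76 * 8.4111 = 639.24 L/hr
Step 3 — wetted area: A = 76 * 0.601 * 0.497 = 22.701 m^2
Step 4 — application rate: Q/A = 639.24/22.701 = 28.2 mm/hr
Therefore the application rate along the lateral = 28.2 mm/hr.


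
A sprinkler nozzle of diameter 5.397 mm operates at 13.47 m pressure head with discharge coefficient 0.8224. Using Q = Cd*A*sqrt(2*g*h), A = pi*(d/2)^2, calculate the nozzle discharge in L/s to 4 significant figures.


A = pi*(5.397e-3/2)^2 = 2.28768e-05 m^2
Q = 0.8224 * 2.28768e-05 * sqrt(2*9.81*13.47) * 1000 = 0.3059 L/s
Therefore the nozzle discharge = 0.3059 L/s.


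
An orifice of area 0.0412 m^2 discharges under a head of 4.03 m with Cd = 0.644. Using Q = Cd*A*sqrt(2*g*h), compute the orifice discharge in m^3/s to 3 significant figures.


Q = 0.644 * 0.0412 * sqrt(2*9.81*4.03) = 0.236 m^3/s
Therefore the orifice discharge = 0.236 m^3/s.


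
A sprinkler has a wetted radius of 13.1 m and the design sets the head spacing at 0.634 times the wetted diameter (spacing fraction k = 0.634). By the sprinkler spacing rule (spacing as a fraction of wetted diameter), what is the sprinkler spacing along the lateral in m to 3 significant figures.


Approach: apply the sprinkler spacing rule (spacing as a fraction of wetted diameter), S = k*(2*R).
S = 0.634 * (2 * 13.1) = 16.6 m
Therefore the sprinkler spacing along the lateral = 16.6 m.


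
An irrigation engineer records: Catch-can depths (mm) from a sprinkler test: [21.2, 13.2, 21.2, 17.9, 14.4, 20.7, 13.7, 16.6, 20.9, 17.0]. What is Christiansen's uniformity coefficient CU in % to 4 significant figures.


Approach: apply Christiansen's uniformity coefficient, CU = (1 - mean_abs_deviation/mean)*100.
mean = 17.6800 mm
mean |d_i - mean| = 2.70000 mm
CU = (1 - 2.70000/17.6800)*100 = 84.73 %
Therefore Christiansen's uniformity coefficient CU = 84.73 %.


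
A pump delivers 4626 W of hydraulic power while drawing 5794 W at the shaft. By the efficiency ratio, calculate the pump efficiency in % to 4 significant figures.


Approach: apply the efficiency ratio, eta = (P_out/P_in)*100.
eta = (4626 / 5794) * 100 = 79.84 %
Therefore the pump efficiency = 79.84 %.


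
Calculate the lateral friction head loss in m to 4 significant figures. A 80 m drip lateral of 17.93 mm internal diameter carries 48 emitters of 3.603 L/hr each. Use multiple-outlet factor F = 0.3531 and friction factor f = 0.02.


Approach: apply Darcy-Weisbach with the multiple-outlet F-factor, Q = n*q/(3600*1000) m^3/s; v = Q/A; hf = F*f*(L/D)*(v^2/(2g)).
Q = 48*3.603/(3600*1000) = 4.80400e-05 m^3/s
A = pi*(17.93e-3/2)^2 = 2.52494e-04 m^2, so v = Q/A = 0.190262 m/s
hf = 0.3531*0.02*(80/0.01793)*(0.190262^2/(2*9.81)) = 0.05814 m
Therefore the lateral friction head loss = 0.05814 m.


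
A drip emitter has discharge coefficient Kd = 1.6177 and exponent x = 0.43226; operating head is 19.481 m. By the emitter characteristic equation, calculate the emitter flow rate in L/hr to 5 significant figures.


Approach: apply the emitter characteristic equation, q = Kd * h^x.
q = 1.6177 * 19.481^0.43226 = 5.8391 L/hr
Therefore the emitter flow rate = 5.8391 L/hr.


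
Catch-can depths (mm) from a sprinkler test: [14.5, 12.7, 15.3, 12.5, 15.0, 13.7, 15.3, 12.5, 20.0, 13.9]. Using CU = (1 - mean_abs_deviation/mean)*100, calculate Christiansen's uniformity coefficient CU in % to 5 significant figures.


mean = 14.54000 mm
mean |d_i - mean| = 1.488000 mm
CU = (1 - 1.488000/14.54000)*100 = 89.766 %
Therefore Christiansen's uniformity coefficient CU = 89.766 %.


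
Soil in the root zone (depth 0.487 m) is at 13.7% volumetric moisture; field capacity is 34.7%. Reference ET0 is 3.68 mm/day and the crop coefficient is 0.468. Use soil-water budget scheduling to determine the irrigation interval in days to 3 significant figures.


Approach: apply soil-water budget scheduling, SMD = (FC-theta)/100*depth*1000; ETc = ET0*Kc; interval = SMD/ETc.
Step 1 — soil moisture deficit:
  SMD = (34.7 - 13.7)/100 * 0.487 * 1000 = 102.27 mm
Step 2 — daily crop ET (ETc = ET0*Kc):
  ETc = 3.68 * 0.468 = 1.7222 mm/day
Step 3 — irrigation interval (SMD/ETc):
  interval = 102.27 / 1.7222 = 59.4 days
Therefore the irrigation interval = 59.4 days.


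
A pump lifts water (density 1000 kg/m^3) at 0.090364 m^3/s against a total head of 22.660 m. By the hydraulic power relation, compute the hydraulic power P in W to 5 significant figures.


Approach: apply the hydraulic power relation, P = rho*g*Q*H.
P = 1000 * 9.81 * 0.090364 * 22.660 = 20087 W
Therefore the hydraulic power P = 20087 W.


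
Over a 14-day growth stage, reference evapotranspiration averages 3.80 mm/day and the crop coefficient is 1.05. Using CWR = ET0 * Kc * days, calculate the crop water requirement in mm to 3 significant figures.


CWR = 3.80 * 1.05 * 14 = 55.9 mm
Therefore the crop water requirement = 55.9 mm.


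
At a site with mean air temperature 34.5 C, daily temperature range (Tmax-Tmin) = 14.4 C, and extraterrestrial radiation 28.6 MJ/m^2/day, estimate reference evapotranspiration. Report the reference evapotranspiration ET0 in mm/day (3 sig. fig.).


Approach: apply the Hargreaves-Samani method, ET0 = 0.0023*(Tmean+17.8)*sqrt(Tmax-Tmin)*0.408*Ra.
ET0 = 0.0023*(34.5+17.8)*sqrt(14.4)*0.408*28.6 = 5.33 mm/day
Therefore the reference evapotranspiration ET0 = 5.33 mm/day.


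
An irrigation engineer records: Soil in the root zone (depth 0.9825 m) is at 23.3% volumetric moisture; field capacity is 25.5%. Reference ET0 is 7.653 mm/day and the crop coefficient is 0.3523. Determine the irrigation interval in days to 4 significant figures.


Approach: apply soil-water budget scheduling, SMD = (FC-theta)/100*depth*1000; ETc = ET0*Kc; interval = SMD/ETc.
Step 1 — soil moisture deficit:
  SMD = (25.5 - 23.3)/100 * 0.9825 * 1000 = 21.6150 mm
Step 2 — daily crop ET (ETc = ET0*Kc):
  ETc = 7.653 * 0.3523 = 2.69615 mm/day
Step 3 — irrigation interval (SMD/ETc):
  interval = 21.6150 / 2.69615 = 8.017 days
Therefore the irrigation interval = 8.017 days.


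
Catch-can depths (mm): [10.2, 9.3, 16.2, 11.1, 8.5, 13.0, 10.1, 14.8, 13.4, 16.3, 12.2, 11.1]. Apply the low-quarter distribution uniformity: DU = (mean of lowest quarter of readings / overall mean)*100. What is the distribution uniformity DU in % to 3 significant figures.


sorted lowest 3 of 12: [8.5, 9.3, 10.1] -> mean = 9.3000 mm
overall mean = 12.183 mm
DU = (9.3000/12.183)*100 = 76.3 %
Therefore the distribution uniformity DU = 76.3 %.


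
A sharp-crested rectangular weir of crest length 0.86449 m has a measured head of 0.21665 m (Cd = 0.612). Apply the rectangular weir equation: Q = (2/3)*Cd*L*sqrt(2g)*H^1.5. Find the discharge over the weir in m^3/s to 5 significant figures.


Q = (2/3)*0.612*0.86449*sqrt(2*9.81)*0.21665^1.5 = 0.15755 m^3/s
Therefore the discharge over the weir = 0.15755 m^3/s.


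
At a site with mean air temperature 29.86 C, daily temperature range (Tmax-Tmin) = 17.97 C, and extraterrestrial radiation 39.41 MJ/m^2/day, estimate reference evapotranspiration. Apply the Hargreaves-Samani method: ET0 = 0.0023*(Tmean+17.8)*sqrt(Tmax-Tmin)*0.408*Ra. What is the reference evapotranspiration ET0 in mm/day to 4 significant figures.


ET0 = 0.0023*(29.86+17.8)*sqrt(17.97)*0.408*39.41 = 7.472 mm/day
Therefore the reference evapotranspiration ET0 = 7.472 mm/day.


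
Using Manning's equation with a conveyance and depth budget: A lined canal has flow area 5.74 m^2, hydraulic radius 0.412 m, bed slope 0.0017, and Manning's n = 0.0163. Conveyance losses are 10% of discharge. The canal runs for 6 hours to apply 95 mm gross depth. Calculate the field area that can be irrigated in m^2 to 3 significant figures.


Approach: apply Manning's equation with a conveyance and depth budget, Q = (1/n)*A*R^(2/3)*S^(1/2); Q_field = Q*(1-loss); Area = Q_field*t/(d/1000).
Step 1 — canal discharge (Manning's equation):
  Q = (1/0.0163) * 5.74 * 0.412^(2/3) * 0.0017^(1/2) = 8.0392 m^3/s
Step 2 — delivered flow: Q_field = 8.0392*(1 - 10/100) = 7.2353 m^3/s
Step 3 — volume delivered: V = 7.2353 * 6*3600 = 156280 m^3
Step 4 — area served: A = V / (depth/1000) = 156280 / 0.095 = 1650000 m^2
Therefore the field area that can be irrigated = 1650000 m^2.


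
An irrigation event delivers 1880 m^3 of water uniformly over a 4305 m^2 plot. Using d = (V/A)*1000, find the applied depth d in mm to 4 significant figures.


d = (1880 / 4305) * 1000 = 436.7 mm
Therefore the applied depth d = 436.7 mm.


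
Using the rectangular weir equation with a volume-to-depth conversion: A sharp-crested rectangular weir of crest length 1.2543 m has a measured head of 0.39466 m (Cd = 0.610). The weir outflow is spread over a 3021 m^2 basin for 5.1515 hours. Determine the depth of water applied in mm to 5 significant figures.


Approach: apply the rectangular weir equation with a volume-to-depth conversion, Q = (2/3)*Cd*L*sqrt(2g)*H^1.5; d = Q*t/A * 1000.
Step 1 — weir discharge:
  Q = (2/3)*0.610*1.2543*sqrt(2*9.81)*0.39466^1.5 = 0.5601756 m^3/s
Step 2 — volume: V = 0.5601756 * 5.1515*3600 = 10388.68 m^3
Step 3 — depth: d = V/A * 1000 = 10388.68/3021 * 1000 = 3438.8 mm
Therefore the depth of water applied = 3438.8 mm.


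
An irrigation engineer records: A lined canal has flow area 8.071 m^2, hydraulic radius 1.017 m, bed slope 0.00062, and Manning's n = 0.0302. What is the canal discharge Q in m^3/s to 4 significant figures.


Approach: apply Manning's equation, Q = (1/n)*A*R^(2/3)*S^(1/2).
Q = (1/0.0302) * 8.071 * 1.017^(2/3) * 0.00062^(1/2) = 6.730 m^3/s
Therefore the canal discharge Q = 6.730 m^3/s.


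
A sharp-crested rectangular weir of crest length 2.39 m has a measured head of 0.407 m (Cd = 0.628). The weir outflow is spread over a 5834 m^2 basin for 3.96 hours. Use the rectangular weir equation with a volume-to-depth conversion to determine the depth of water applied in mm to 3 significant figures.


Approach: apply the rectangular weir equation with a volume-to-depth conversion, Q = (2/3)*Cd*L*sqrt(2g)*H^1.5; d = Q*t/A * 1000.
Step 1 — weir discharge:
  Q = (2/3)*0.628*2.39*sqrt(2*9.81)*0.407^1.5 = 1.1508 m^3/s
Step 2 — volume: V = 1.1508 * 3.96*3600 = 16406 m^3
Step 3 — depth: d = V/A * 1000 = 16406/5834 * 1000 = 2810 mm
Therefore the depth of water applied = 2810 mm.


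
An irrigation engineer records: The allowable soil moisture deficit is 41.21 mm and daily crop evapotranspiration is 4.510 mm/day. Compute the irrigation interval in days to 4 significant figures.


Approach: apply the irrigation interval relation, interval = SMD / ETc.
interval = 41.21 / 4.510 = 9.137 days
Therefore the irrigation interval = 9.137 days.


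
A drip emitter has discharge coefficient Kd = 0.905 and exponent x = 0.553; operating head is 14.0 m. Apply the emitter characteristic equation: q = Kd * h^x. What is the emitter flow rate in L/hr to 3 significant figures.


q = 0.905 * 14.0^0.553 = 3.89 L/hr
Therefore the emitter flow rate = 3.89 L/hr.


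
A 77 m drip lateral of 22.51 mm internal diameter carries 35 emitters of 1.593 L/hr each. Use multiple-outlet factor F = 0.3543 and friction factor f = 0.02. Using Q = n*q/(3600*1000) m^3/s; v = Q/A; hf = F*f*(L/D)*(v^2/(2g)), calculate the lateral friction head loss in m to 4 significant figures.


Q = 35*1.593/(3600*1000) = 1.54875e-05 m^3/s
A = pi*(22.51e-3/2)^2 = 3.97961e-04 m^2, so v = Q/A = 0.0389171 m/s
hf = 0.3543*0.02*(77/0.02251)*(0.0389171^2/(2*9.81)) = 0.001871 m
Therefore the lateral friction head loss = 0.001871 m.


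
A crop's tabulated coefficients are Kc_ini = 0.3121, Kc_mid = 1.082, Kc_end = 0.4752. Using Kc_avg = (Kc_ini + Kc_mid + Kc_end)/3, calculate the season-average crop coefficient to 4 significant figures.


Kc_avg = (0.3121 + 1.082 + 0.4752)/3 = 0.6231
Therefore the season-average crop coefficient = 0.6231.


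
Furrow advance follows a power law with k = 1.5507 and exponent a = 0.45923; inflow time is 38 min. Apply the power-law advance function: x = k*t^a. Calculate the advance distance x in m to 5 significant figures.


x = 1.5507 * 38^0.45923 = 8.2416 m
Therefore the advance distance x = 8.2416 m.


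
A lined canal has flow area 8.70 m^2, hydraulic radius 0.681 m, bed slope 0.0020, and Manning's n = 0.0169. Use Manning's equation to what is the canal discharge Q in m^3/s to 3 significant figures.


Approach: apply Manning's equation, Q = (1/n)*A*R^(2/3)*S^(1/2).
Q = (1/0.0169) * 8.70 * 0.681^(2/3) * 0.0020^(1/2) = 17.8 m^3/s
Therefore the canal discharge Q = 17.8 m^3/s.


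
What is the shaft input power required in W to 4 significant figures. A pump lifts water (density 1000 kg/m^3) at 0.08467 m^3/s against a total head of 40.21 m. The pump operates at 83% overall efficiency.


Approach: apply hydraulic power then efficiency conversion, P = rho*g*Q*H; P_in = P/eta.
Step 1 — hydraulic power (P = rho*g*Q*H):
  P = 1000 * 9.81 * 0.08467 * 40.21 = 33398.9 W
Step 2 — input power: P_in = P/eta = 33398.9 / 0.83 = 40240 W
Therefore the shaft input power required = 40240 W.


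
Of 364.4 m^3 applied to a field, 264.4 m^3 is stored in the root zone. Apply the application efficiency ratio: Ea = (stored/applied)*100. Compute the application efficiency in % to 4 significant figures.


Ea = (264.4/364.4)*100 = 72.56 %
Therefore the application efficiency = 72.56 %.


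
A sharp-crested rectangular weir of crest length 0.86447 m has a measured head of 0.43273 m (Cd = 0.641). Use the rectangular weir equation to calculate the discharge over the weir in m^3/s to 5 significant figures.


Approach: apply the rectangular weir equation, Q = (2/3)*Cd*L*sqrt(2g)*H^1.5.
Q = (2/3)*0.641*0.86447*sqrt(2*9.81)*0.43273^1.5 = 0.46579 m^3/s
Therefore the discharge over the weir = 0.46579 m^3/s.


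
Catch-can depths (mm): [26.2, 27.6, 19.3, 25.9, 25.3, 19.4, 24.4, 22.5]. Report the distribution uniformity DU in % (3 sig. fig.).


Approach: apply the low-quarter distribution uniformity, DU = (mean of lowest quarter of readings / overall mean)*100.
sorted lowest 2 of 8: [19.3, 19.4] -> mean = 19.350 mm
overall mean = 23.825 mm
DU = (19.350/23.825)*100 = 81.2 %
Therefore the distribution uniformity DU = 81.2 %.


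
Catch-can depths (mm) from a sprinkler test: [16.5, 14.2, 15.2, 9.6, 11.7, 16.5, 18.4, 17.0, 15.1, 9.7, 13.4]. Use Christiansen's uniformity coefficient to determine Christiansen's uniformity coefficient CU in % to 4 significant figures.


Approach: apply Christiansen's uniformity coefficient, CU = (1 - mean_abs_deviation/mean)*100.
mean = 14.3000 mm
mean |d_i - mean| = 2.34545 mm
CU = (1 - 2.34545/14.3000)*100 = 83.60 %
Therefore Christiansen's uniformity coefficient CU = 83.60 %.


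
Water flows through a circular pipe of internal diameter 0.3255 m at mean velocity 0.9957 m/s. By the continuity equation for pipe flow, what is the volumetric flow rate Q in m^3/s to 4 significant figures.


Approach: apply the continuity equation for pipe flow, Q = A * v with A = pi*(D/2)^2.
A = pi*(0.3255/2)^2 = 0.0832131 m^2
Q = 0.0832131 * 0.9957 = 0.08286 m^3/s
Therefore the volumetric flow rate Q = 0.08286 m^3/s.


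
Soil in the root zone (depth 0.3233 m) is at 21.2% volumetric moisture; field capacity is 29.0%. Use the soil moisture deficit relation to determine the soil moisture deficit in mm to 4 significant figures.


Approach: apply the soil moisture deficit relation, SMD = (FC - theta)/100 * depth * 1000.
SMD = (29.0 - 21.2)/100 * 0.3233 * 1000 = 25.22 mm
Therefore the soil moisture deficit = 25.22 mm.


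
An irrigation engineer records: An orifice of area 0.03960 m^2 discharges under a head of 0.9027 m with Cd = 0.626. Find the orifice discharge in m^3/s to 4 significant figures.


Approach: apply the orifice equation, Q = Cd*A*sqrt(2*g*h).
Q = 0.626 * 0.03960 * sqrt(2*9.81*0.9027) = 0.1043 m^3/s
Therefore the orifice discharge = 0.1043 m^3/s.


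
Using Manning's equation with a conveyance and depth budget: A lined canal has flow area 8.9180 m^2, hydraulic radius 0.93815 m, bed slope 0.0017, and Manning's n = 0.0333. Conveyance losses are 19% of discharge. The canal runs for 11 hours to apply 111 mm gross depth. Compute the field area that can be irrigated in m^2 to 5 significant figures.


Approach: apply Manning's equation with a conveyance and depth budget, Q = (1/n)*A*R^(2/3)*S^(1/2); Q_field = Q*(1-loss); Area = Q_field*t/(d/1000).
Step 1 — canal discharge (Manning's equation):
  Q = (1/0.0333) * 8.9180 * 0.93815^(2/3) * 0.0017^(1/2) = 10.58187 m^3/s
Step 2 — delivered flow: Q_field = 10.58187*(1 - 19/100) = 8.571317 m^3/s
Step 3 — volume delivered: V = 8.571317 * 11*3600 = 339424.2 m^3
Step 4 — area served: A = V / (depth/1000) = 339424.2 / 0.111 = 3057900 m^2
Therefore the field area that can be irrigated = 3057900 m^2.
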